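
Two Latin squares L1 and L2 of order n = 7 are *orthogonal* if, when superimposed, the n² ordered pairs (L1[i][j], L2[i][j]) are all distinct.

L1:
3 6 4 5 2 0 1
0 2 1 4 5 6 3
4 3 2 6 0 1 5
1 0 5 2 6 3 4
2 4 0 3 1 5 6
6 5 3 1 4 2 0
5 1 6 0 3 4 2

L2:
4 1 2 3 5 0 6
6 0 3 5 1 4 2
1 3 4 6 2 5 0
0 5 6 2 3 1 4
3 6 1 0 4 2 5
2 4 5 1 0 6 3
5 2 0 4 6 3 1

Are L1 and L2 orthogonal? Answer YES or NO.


Form the n² = 49 superimposed pairs (L1[i][j], L2[i][j]), row by row (rows and columns indexed from 0):
row 0: (3,4) (6,1) (4,2) (5,3) (2,5) (0,0) (1,6)
row 1: (0,6) (2,0) (1,3) (4,5) (5,1) (6,4) (3,2)
row 2: (4,1) (3,3) (2,4) (6,6) (0,2) (1,5) (5,0)
row 3: (1,0) (0,5) (5,6) (2,2) (6,3) (3,1) (4,4)
row 4: (2,3) (4,6) (0,1) (3,0) (1,4) (5,2) (6,5)
row 5: (6,2) (5,4) (3,5) (1,1) (4,0) (2,6) (0,3)
row 6: (5,5) (1,2) (6,0) (0,4) (3,6) (4,3) (2,1)
Orthogonality requires all 49 pairs distinct.
Check by first coordinate: for each symbol s of L1, list the L2 entries in the n cells where L1 = s; they must all differ.
  L1 = 0: L2 entries (in reading order) 0, 6, 2, 5, 1, 3, 4 — all 7 distinct ✓
  L1 = 1: L2 entries (in reading order) 6, 3, 5, 0, 4, 1, 2 — all 7 distinct ✓
  L1 = 2: L2 entries (in reading order) 5, 0, 4, 2, 3, 6, 1 — all 7 distinct ✓
  L1 = 3: L2 entries (in reading order) 4, 2, 3, 1, 0, 5, 6 — all 7 distinct ✓
  L1 = 4: L2 entries (in reading order) 2, 5, 1, 4, 6, 0, 3 — all 7 distinct ✓
  L1 = 5: L2 entries (in reading order) 3, 1, 0, 6, 2, 4, 5 — all 7 distinct ✓
  L1 = 6: L2 entries (in reading order) 1, 4, 6, 3, 5, 2, 0 — all 7 distinct ✓
Every symbol of L1 meets every symbol of L2 exactly once, so all 49 pairs are distinct (49 of 49).
Conclusion: YES.

YES


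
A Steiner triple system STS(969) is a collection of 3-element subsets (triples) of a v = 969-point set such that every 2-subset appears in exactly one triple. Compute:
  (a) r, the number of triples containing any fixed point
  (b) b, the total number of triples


An STS(v) is a 2-(v, 3, 1) BIBD: block size k = 3, λ = 1.
Replication: r(k − 1) = λ(v − 1) ⇒ r·2 = 969 − 1 = 968 ⇒ r = 484.
Block count: bk = vr ⇒ b·3 = 969·484 = 468996 ⇒ b = 156332.

r = 484, b = 156332.


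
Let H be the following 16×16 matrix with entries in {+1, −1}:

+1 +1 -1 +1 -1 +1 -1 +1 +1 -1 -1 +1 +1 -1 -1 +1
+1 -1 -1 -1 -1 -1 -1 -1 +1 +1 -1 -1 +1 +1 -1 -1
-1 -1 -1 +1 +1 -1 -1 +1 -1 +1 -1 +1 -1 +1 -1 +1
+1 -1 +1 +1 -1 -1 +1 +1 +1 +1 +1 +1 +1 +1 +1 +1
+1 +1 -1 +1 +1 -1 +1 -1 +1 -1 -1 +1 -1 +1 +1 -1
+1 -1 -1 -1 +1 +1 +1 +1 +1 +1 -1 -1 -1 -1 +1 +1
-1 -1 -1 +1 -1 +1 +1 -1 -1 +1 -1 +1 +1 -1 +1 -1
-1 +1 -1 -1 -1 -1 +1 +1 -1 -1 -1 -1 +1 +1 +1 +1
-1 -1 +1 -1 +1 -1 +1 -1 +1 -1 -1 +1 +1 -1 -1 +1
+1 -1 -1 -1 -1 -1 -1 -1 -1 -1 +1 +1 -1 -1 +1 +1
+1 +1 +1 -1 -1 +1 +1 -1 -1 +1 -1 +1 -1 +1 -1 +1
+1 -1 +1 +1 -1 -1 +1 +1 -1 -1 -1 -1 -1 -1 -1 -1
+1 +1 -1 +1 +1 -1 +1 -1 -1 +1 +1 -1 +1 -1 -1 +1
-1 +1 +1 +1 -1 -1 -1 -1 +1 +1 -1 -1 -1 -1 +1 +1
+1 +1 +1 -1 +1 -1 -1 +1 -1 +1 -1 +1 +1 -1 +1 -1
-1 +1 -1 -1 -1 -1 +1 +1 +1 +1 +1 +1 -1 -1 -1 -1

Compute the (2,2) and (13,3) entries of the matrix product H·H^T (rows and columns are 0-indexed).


Row 2 of H: [-1, -1, -1, 1, 1, -1, -1, 1, -1, 1, -1, 1, -1, 1, -1, 1].
Row 3 of H: [1, -1, 1, 1, -1, -1, 1, 1, 1, 1, 1, 1, 1, 1, 1, 1].
Row 13 of H: [-1, 1, 1, 1, -1, -1, -1, -1, 1, 1, -1, -1, -1, -1, 1, 1].
(H·H^T)[2][2] = Σ_j H[2][j]·H[2][j] = (-1)² + (-1)² + (-1)² + (1)² + (1)² + (-1)² + (-1)² + (1)² + (-1)² + (1)² + (-1)² + (1)² + (-1)² + (1)² + (-1)² + (1)² = 1 + 1 + 1 + 1 + 1 + 1 + 1 + 1 + 1 + 1 + 1 + 1 + 1 + 1 + 1 + 1 = 16.
(H·H^T)[13][3] = Σ_j H[13][j]·H[3][j] = (-1)·(1) + (1)·(-1) + (1)·(1) + (1)·(1) + (-1)·(-1) + (-1)·(-1) + (-1)·(1) + (-1)·(1) + (1)·(1) + (1)·(1) + (-1)·(1) + (-1)·(1) + (-1)·(1) + (-1)·(1) + (1)·(1) + (1)·(1) = -1 + -1 + 1 + 1 + 1 + 1 + -1 + -1 + 1 + 1 + -1 + -1 + -1 + -1 + 1 + 1 = 0.
So rows 13 and 3 are orthogonal; the diagonal entry equals n = 16.

(2,2) entry = 16; (13,3) entry = 0.


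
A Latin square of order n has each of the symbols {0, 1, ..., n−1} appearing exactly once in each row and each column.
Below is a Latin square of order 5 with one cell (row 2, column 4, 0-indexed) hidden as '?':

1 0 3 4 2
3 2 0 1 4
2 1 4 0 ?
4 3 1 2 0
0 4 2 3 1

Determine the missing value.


Row 2 contains symbols [0, 1, 2, 4] — missing [3].
Column 4 contains symbols [0, 1, 2, 4] — missing [3].
The missing symbol must appear in both missing sets; intersection = [3].
Therefore the hidden value is 3.

Missing value = 3.


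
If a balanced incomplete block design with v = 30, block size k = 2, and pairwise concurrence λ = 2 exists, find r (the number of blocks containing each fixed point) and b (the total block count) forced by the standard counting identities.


Any 2-(v, k, λ) BIBD satisfies two necessary conditions:
  (i)  Each point sits in r blocks, and counting incidences through any fixed point gives r(k − 1) = λ(v − 1), so r = λ(v − 1)/(k − 1).
  (ii) Total incidences bk = vr, so b = vr/k.
Step 1: r = λ(v − 1)/(k − 1) = 2·(30 − 1)/(2 − 1) = 2·29/1 = 58/1 = 58.
Step 2: b = vr/k = 30·58/2 = 1740/2 = 870.
Check integrality: r = 58 ∈ Z ✓, b = 870 ∈ Z ✓.
(These identities are necessary conditions: they determine r and b for any design with these parameters, but do not by themselves prove that one exists.)

r = 58, b = 870.


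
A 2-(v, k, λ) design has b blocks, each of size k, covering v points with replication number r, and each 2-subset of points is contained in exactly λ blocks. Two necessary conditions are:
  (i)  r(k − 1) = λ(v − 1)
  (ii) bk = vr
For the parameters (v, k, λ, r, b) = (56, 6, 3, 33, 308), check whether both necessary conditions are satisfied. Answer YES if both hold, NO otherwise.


Condition (i): r(k − 1) = 33·5 = 165; λ(v − 1) = 3·55 = 165. Match? YES.
Condition (ii): bk = 308·6 = 1848; vr = 56·33 = 1848. Match? YES.
Both conditions hold? YES.

YES


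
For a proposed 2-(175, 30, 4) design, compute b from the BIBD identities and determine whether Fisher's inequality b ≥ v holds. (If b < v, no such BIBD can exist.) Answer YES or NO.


b = λv(v − 1)/(k(k − 1)) = 4·175·174/(30·29) = 121800/870 = 140.
Compare with v = 175: b < v, so Fisher's inequality fails.

NO


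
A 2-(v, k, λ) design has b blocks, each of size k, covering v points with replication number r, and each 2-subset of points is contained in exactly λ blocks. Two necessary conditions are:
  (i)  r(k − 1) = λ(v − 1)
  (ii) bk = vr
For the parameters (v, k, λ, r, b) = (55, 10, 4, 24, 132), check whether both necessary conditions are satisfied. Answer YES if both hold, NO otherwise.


Condition (i): r(k − 1) = 24·9 = 216; λ(v − 1) = 4·54 = 216. Match? YES.
Condition (ii): bk = 132·10 = 1320; vr = 55·24 = 1320. Match? YES.
Both conditions hold? YES.

YES


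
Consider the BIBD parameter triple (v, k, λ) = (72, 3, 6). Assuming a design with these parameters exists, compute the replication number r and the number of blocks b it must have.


Any 2-(v, k, λ) BIBD satisfies two necessary conditions:
  (i)  Each point sits in r blocks, and counting incidences through any fixed point gives r(k − 1) = λ(v − 1), so r = λ(v − 1)/(k − 1).
  (ii) Total incidences bk = vr, so b = vr/k.
Step 1: r = λ(v − 1)/(k − 1) = 6·(72 − 1)/(3 − 1) = 6·71/2 = 426/2 = 213.
Step 2: b = vr/k = 72·213/3 = 15336/3 = 5112.
Check integrality: r = 213 ∈ Z ✓, b = 5112 ∈ Z ✓.
(These identities are necessary conditions: they determine r and b for any design with these parameters, but do not by themselves prove that one exists.)

r = 213, b = 5112.


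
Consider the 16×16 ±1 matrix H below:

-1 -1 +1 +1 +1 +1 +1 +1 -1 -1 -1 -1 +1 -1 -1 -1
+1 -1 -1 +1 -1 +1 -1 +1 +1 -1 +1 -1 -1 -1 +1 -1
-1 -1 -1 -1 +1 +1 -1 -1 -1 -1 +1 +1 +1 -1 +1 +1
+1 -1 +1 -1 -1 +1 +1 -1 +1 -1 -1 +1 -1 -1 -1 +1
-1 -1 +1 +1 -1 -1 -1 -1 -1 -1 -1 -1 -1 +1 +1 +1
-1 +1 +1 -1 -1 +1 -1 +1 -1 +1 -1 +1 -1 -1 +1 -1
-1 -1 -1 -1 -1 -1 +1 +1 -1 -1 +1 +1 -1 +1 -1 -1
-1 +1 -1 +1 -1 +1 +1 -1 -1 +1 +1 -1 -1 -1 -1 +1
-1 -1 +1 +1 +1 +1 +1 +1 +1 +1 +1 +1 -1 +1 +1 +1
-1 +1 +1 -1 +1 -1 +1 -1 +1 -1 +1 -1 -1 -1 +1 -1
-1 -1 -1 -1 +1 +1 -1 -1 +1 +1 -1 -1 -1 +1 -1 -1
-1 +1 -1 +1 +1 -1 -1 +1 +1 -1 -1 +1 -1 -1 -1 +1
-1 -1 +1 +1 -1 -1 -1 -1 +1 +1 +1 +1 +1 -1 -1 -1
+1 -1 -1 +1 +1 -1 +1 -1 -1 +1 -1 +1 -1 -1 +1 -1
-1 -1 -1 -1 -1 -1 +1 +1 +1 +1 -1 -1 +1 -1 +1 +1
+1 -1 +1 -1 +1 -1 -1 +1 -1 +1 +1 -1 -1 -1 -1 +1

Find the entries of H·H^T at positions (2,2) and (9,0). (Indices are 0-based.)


Row 0 of H: [-1, -1, 1, 1, 1, 1, 1, 1, -1, -1, -1, -1, 1, -1, -1, -1].
Row 2 of H: [-1, -1, -1, -1, 1, 1, -1, -1, -1, -1, 1, 1, 1, -1, 1, 1].
Row 9 of H: [-1, 1, 1, -1, 1, -1, 1, -1, 1, -1, 1, -1, -1, -1, 1, -1].
(H·H^T)[2][2] = Σ_j H[2][j]·H[2][j] = (-1)² + (-1)² + (-1)² + (-1)² + (1)² + (1)² + (-1)² + (-1)² + (-1)² + (-1)² + (1)² + (1)² + (1)² + (-1)² + (1)² + (1)² = 1 + 1 + 1 + 1 + 1 + 1 + 1 + 1 + 1 + 1 + 1 + 1 + 1 + 1 + 1 + 1 = 16.
(H·H^T)[9][0] = Σ_j H[9][j]·H[0][j] = (-1)·(-1) + (1)·(-1) + (1)·(1) + (-1)·(1) + (1)·(1) + (-1)·(1) + (1)·(1) + (-1)·(1) + (1)·(-1) + (-1)·(-1) + (1)·(-1) + (-1)·(-1) + (-1)·(1) + (-1)·(-1) + (1)·(-1) + (-1)·(-1) = 1 + -1 + 1 + -1 + 1 + -1 + 1 + -1 + -1 + 1 + -1 + 1 + -1 + 1 + -1 + 1 = 0.
So rows 9 and 0 are orthogonal; the diagonal entry equals n = 16.

(2,2) entry = 16; (9,0) entry = 0.


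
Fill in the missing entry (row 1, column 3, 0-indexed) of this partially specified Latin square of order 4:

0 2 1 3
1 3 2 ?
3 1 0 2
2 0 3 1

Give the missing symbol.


Row 1 contains symbols [1, 2, 3] — missing [0].
Column 3 contains symbols [1, 2, 3] — missing [0].
The missing symbol must appear in both missing sets; intersection = [0].
Therefore the hidden value is 0.

Missing value = 0.


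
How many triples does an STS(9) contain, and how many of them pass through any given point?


An STS(v) is a 2-(v, 3, 1) BIBD: block size k = 3, λ = 1.
Replication: r(k − 1) = λ(v − 1) ⇒ r·2 = 9 − 1 = 8 ⇒ r = 4.
Block count: b = v(v − 1)/6 = 9·8/6 = 72/6 = 12.

r = 4, b = 12.


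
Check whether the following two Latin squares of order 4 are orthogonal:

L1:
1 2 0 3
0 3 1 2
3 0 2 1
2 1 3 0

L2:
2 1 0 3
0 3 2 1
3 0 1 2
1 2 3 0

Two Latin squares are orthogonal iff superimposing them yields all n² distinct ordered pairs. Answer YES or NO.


Form the n² = 16 superimposed pairs (L1[i][j], L2[i][j]), row by row (rows and columns indexed from 0):
row 0: (1,2) (2,1) (0,0) (3,3)
row 1: (0,0) (3,3) (1,2) (2,1)
row 2: (3,3) (0,0) (2,1) (1,2)
row 3: (2,1) (1,2) (3,3) (0,0)
Orthogonality requires all 16 pairs distinct.
But the pair (0,0) repeats: cell (0,2) has L1 = 0, L2 = 0, and cell (1,0) has L1 = 0, L2 = 0.
A repeated pair means some other pair never occurs (only 4 distinct pairs out of 16), so the squares are not orthogonal.
Conclusion: NO.

NO


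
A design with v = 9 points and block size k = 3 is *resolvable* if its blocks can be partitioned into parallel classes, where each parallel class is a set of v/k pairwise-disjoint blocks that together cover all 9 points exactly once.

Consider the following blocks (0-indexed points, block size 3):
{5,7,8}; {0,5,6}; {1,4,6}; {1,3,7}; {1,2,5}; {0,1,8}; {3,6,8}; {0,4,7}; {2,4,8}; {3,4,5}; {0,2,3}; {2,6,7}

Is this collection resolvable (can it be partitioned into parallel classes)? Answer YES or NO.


v = 9, block size k = 3, number of blocks = 12.
For resolvability, blocks must partition into parallel classes of size v/k = 3.
Total blocks must therefore be a multiple of 3: 12 = 3·4 + 0 ⇒ divisible ✓.
Greedy packing gives 4 candidate class(es). Each should be a full parallel class (size 3, covers all 9 points).
  Class 1 (3 blocks): {5,7,8}; {1,4,6}; {0,2,3}. Points covered: [0, 1, 2, 3, 4, 5, 6, 7, 8].
  Class 2 (3 blocks): {0,5,6}; {1,3,7}; {2,4,8}. Points covered: [0, 1, 2, 3, 4, 5, 6, 7, 8].
  Class 3 (3 blocks): {1,2,5}; {3,6,8}; {0,4,7}. Points covered: [0, 1, 2, 3, 4, 5, 6, 7, 8].
  Class 4 (3 blocks): {0,1,8}; {3,4,5}; {2,6,7}. Points covered: [0, 1, 2, 3, 4, 5, 6, 7, 8].
All classes full (size 3)? YES. All classes cover every point? YES.
Resolvable? YES.

YES


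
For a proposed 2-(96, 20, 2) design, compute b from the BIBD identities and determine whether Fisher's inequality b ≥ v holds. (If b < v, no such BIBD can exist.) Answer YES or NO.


r = λ(v − 1)/(k − 1) = 2·95/19 = 10.
b = vr/k = 96·10/20 = 48.
Fisher's inequality: b ≥ v ⇔ 48 ≥ 96? NO.

NO


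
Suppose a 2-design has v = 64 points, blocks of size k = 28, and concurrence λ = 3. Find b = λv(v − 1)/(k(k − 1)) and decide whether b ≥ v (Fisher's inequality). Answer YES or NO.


r = λ(v − 1)/(k − 1) = 3·63/27 = 7.
b = vr/k = 64·7/28 = 16.
Fisher's inequality: b ≥ v ⇔ 16 ≥ 64? NO.

NO


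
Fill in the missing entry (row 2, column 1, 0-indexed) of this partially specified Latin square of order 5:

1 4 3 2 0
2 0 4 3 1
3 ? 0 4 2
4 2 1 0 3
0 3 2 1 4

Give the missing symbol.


Row 2 contains symbols [0, 2, 3, 4] — missing [1].
Column 1 contains symbols [0, 2, 3, 4] — missing [1].
The missing symbol must appear in both missing sets; intersection = [1].
Therefore the hidden value is 1.

Missing value = 1.


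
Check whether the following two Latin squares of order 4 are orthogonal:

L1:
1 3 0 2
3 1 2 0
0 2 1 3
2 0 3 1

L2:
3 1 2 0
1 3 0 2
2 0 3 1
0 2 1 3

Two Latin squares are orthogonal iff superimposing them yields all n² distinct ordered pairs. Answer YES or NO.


Form the n² = 16 superimposed pairs (L1[i][j], L2[i][j]), row by row (rows and columns indexed from 0):
row 0: (1,3) (3,1) (0,2) (2,0)
row 1: (3,1) (1,3) (2,0) (0,2)
row 2: (0,2) (2,0) (1,3) (3,1)
row 3: (2,0) (0,2) (3,1) (1,3)
Orthogonality requires all 16 pairs distinct.
But the pair (3,1) repeats: cell (0,1) has L1 = 3, L2 = 1, and cell (1,0) has L1 = 3, L2 = 1.
A repeated pair means some other pair never occurs (only 4 distinct pairs out of 16), so the squares are not orthogonal.
Conclusion: NO.

NO


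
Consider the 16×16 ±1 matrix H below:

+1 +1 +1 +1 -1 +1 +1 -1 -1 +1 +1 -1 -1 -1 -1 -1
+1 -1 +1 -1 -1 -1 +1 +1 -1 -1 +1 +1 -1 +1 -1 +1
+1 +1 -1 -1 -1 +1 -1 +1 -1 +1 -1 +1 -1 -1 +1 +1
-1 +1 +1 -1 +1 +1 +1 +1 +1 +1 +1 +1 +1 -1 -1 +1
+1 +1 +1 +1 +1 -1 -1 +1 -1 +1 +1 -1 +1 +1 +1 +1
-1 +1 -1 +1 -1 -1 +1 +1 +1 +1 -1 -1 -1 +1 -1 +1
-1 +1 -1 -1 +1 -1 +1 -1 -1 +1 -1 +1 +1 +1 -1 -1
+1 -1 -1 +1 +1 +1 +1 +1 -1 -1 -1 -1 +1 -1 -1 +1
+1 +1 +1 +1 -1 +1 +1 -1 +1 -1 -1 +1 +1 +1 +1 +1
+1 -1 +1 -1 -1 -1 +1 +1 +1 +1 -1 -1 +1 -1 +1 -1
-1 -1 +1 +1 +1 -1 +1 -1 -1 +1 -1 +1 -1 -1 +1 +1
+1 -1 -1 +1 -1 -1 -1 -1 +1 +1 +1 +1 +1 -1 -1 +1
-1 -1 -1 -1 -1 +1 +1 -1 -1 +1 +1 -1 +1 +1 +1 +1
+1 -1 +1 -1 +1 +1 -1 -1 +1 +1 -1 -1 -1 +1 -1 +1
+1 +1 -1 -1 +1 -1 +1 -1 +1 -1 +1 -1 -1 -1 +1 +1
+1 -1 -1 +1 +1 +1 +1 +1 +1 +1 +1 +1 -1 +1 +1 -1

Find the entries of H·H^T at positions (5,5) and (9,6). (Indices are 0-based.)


Row 5 of H: [-1, 1, -1, 1, -1, -1, 1, 1, 1, 1, -1, -1, -1, 1, -1, 1].
Row 6 of H: [-1, 1, -1, -1, 1, -1, 1, -1, -1, 1, -1, 1, 1, 1, -1, -1].
Row 9 of H: [1, -1, 1, -1, -1, -1, 1, 1, 1, 1, -1, -1, 1, -1, 1, -1].
(H·H^T)[5][5] = Σ_j H[5][j]·H[5][j] = (-1)² + (1)² + (-1)² + (1)² + (-1)² + (-1)² + (1)² + (1)² + (1)² + (1)² + (-1)² + (-1)² + (-1)² + (1)² + (-1)² + (1)² = 1 + 1 + 1 + 1 + 1 + 1 + 1 + 1 + 1 + 1 + 1 + 1 + 1 + 1 + 1 + 1 = 16.
(H·H^T)[9][6] = Σ_j H[9][j]·H[6][j] = (1)·(-1) + (-1)·(1) + (1)·(-1) + (-1)·(-1) + (-1)·(1) + (-1)·(-1) + (1)·(1) + (1)·(-1) + (1)·(-1) + (1)·(1) + (-1)·(-1) + (-1)·(1) + (1)·(1) + (-1)·(1) + (1)·(-1) + (-1)·(-1) = -1 + -1 + -1 + 1 + -1 + 1 + 1 + -1 + -1 + 1 + 1 + -1 + 1 + -1 + -1 + 1 = -2.
Rows 9 and 6 are not orthogonal (dot product = -2 ≠ 0), so H is not a Hadamard matrix.

(5,5) entry = 16; (9,6) entry = -2.


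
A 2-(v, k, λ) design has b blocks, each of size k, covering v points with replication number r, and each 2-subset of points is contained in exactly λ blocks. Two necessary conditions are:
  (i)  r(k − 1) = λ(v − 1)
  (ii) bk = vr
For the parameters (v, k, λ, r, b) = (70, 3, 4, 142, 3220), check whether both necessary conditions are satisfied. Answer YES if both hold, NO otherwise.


Condition (i): r(k − 1) = 142·2 = 284; λ(v − 1) = 4·69 = 276. Match? NO.
Condition (ii): bk = 3220·3 = 9660; vr = 70·142 = 9940. Match? NO.
Both conditions hold? NO.

NO


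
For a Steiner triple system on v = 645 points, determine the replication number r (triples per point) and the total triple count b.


An STS(v) is a 2-(v, 3, 1) BIBD: block size k = 3, λ = 1.
Replication: r(k − 1) = λ(v − 1) ⇒ r·2 = 645 − 1 = 644 ⇒ r = 322.
Block count: b = v(v − 1)/6 = 645·644/6 = 415380/6 = 69230.

r = 322, b = 69230.


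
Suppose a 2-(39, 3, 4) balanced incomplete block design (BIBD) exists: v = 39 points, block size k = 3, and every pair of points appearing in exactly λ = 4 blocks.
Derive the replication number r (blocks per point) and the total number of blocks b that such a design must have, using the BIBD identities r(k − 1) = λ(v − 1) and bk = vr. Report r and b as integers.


Any 2-(v, k, λ) BIBD satisfies two necessary conditions:
  (i)  Each point sits in r blocks, and counting incidences through any fixed point gives r(k − 1) = λ(v − 1), so r = λ(v − 1)/(k − 1).
  (ii) Total incidences bk = vr, so b = vr/k.
Step 1: r = λ(v − 1)/(k − 1) = 4·(39 − 1)/(3 − 1) = 4·38/2 = 152/2 = 76.
Step 2: b = vr/k = 39·76/3 = 2964/3 = 988.
Check integrality: r = 76 ∈ Z ✓, b = 988 ∈ Z ✓.
(These identities are necessary conditions: they determine r and b for any design with these parameters, but do not by themselves prove that one exists.)

r = 76, b = 988.


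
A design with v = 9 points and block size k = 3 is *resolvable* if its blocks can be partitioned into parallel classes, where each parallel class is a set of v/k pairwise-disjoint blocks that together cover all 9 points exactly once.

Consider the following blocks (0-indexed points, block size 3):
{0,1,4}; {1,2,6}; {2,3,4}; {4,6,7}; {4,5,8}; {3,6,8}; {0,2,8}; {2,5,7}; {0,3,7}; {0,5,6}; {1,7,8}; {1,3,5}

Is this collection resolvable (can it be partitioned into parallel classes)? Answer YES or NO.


v = 9, block size k = 3, number of blocks = 12.
For resolvability, blocks must partition into parallel classes of size v/k = 3.
Total blocks must therefore be a multiple of 3: 12 = 3·4 + 0 ⇒ divisible ✓.
Greedy packing gives 4 candidate class(es). Each should be a full parallel class (size 3, covers all 9 points).
  Class 1 (3 blocks): {0,1,4}; {3,6,8}; {2,5,7}. Points covered: [0, 1, 2, 3, 4, 5, 6, 7, 8].
  Class 2 (3 blocks): {1,2,6}; {4,5,8}; {0,3,7}. Points covered: [0, 1, 2, 3, 4, 5, 6, 7, 8].
  Class 3 (3 blocks): {2,3,4}; {0,5,6}; {1,7,8}. Points covered: [0, 1, 2, 3, 4, 5, 6, 7, 8].
  Class 4 (3 blocks): {4,6,7}; {0,2,8}; {1,3,5}. Points covered: [0, 1, 2, 3, 4, 5, 6, 7, 8].
All classes full (size 3)? YES. All classes cover every point? YES.
Resolvable? YES.

YES


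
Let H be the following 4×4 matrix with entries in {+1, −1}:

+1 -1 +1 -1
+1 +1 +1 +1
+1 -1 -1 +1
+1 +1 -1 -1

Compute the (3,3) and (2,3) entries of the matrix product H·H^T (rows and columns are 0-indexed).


Row 2 of H: [1, -1, -1, 1].
Row 3 of H: [1, 1, -1, -1].
(H·H^T)[3][3] = Σ_j H[3][j]·H[3][j] = (1)² + (1)² + (-1)² + (-1)² = 1 + 1 + 1 + 1 = 4.
(H·H^T)[2][3] = Σ_j H[2][j]·H[3][j] = (1)·(1) + (-1)·(1) + (-1)·(-1) + (1)·(-1) = 1 + -1 + 1 + -1 = 0.
So rows 2 and 3 are orthogonal; the diagonal entry equals n = 4.

(3,3) entry = 4; (2,3) entry = 0.


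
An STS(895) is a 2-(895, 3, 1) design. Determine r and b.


An STS(v) is a 2-(v, 3, 1) BIBD: block size k = 3, λ = 1.
Replication: r(k − 1) = λ(v − 1) ⇒ r·2 = 895 − 1 = 894 ⇒ r = 447.
Block count: b = v(v − 1)/6 = 895·894/6 = 800130/6 = 133355.

r = 447, b = 133355.


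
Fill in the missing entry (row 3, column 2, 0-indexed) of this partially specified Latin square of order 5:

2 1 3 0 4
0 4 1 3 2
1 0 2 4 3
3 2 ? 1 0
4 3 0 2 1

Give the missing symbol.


Row 3 contains symbols [0, 1, 2, 3] — missing [4].
Column 2 contains symbols [0, 1, 2, 3] — missing [4].
The missing symbol must appear in both missing sets; intersection = [4].
Therefore the hidden value is 4.

Missing value = 4.


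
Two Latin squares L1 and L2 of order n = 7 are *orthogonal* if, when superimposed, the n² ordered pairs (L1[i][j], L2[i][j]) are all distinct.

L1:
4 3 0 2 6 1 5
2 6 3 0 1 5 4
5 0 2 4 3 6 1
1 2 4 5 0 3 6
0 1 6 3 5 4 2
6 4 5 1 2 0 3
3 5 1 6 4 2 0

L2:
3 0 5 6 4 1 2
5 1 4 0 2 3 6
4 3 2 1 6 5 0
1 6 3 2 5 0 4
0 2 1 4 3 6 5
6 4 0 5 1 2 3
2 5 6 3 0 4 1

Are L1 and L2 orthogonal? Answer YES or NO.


Form the n² = 49 superimposed pairs (L1[i][j], L2[i][j]), row by row (rows and columns indexed from 0):
row 0: (4,3) (3,0) (0,5) (2,6) (6,4) (1,1) (5,2)
row 1: (2,5) (6,1) (3,4) (0,0) (1,2) (5,3) (4,6)
row 2: (5,4) (0,3) (2,2) (4,1) (3,6) (6,5) (1,0)
row 3: (1,1) (2,6) (4,3) (5,2) (0,5) (3,0) (6,4)
row 4: (0,0) (1,2) (6,1) (3,4) (5,3) (4,6) (2,5)
row 5: (6,6) (4,4) (5,0) (1,5) (2,1) (0,2) (3,3)
row 6: (3,2) (5,5) (1,6) (6,3) (4,0) (2,4) (0,1)
Orthogonality requires all 49 pairs distinct.
But the pair (1,1) repeats: cell (0,5) has L1 = 1, L2 = 1, and cell (3,0) has L1 = 1, L2 = 1.
A repeated pair means some other pair never occurs (only 35 distinct pairs out of 49), so the squares are not orthogonal.
Conclusion: NO.

NO


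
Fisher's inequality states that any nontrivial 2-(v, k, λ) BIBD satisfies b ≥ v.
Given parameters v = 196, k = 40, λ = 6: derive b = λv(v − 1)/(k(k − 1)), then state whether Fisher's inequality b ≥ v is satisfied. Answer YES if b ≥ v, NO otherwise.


r = λ(v − 1)/(k − 1) = 6·195/39 = 30.
b = vr/k = 196·30/40 = 147.
Fisher's inequality: b ≥ v ⇔ 147 ≥ 196? NO.

NO


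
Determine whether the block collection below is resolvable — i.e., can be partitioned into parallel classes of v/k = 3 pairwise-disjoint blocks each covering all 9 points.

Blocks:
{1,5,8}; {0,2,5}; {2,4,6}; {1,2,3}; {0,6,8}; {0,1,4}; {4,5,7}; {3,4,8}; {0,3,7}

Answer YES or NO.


v = 9, block size k = 3, number of blocks = 9.
For resolvability, blocks must partition into parallel classes of size v/k = 3.
Total blocks must therefore be a multiple of 3: 9 = 3·3 + 0 ⇒ divisible ✓.
Consider block {0,2,5}. The only other block(s) in the collection disjoint from it are {3,4,8} — just 1 block(s). Any parallel class containing {0,2,5} would need 2 other blocks each disjoint from it, so no parallel class of size 3 can contain {0,2,5}.
Since every block must belong to some parallel class in a resolution, the collection cannot be partitioned into parallel classes.
Resolvable? NO.

NO


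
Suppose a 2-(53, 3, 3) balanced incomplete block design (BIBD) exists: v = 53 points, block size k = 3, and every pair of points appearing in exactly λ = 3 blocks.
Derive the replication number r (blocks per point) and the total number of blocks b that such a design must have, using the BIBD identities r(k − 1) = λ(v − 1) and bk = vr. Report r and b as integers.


Any 2-(v, k, λ) BIBD satisfies two necessary conditions:
  (i)  Each point sits in r blocks, and counting incidences through any fixed point gives r(k − 1) = λ(v − 1), so r = λ(v − 1)/(k − 1).
  (ii) Total incidences bk = vr, so b = vr/k.
Step 1: r = λ(v − 1)/(k − 1) = 3·(53 − 1)/(3 − 1) = 3·52/2 = 156/2 = 78.
Step 2: b = vr/k = 53·78/3 = 4134/3 = 1378.
Check integrality: r = 78 ∈ Z ✓, b = 1378 ∈ Z ✓.
(These identities are necessary conditions: they determine r and b for any design with these parameters, but do not by themselves prove that one exists.)

r = 78, b = 1378.


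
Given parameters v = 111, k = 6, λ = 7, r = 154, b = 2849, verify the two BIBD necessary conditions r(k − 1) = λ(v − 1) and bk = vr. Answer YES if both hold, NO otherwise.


Condition (i): r(k − 1) = 154·5 = 770; λ(v − 1) = 7·110 = 770. Match? YES.
Condition (ii): bk = 2849·6 = 17094; vr = 111·154 = 17094. Match? YES.
Both conditions hold? YES.

YES


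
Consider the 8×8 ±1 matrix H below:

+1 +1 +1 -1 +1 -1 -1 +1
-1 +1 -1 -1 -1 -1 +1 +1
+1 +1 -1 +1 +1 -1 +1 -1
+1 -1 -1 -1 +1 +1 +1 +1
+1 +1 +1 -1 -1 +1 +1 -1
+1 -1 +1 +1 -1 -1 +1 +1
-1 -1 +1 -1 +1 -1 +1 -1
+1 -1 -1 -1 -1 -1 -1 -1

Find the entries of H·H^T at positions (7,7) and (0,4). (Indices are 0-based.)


Row 0 of H: [1, 1, 1, -1, 1, -1, -1, 1].
Row 4 of H: [1, 1, 1, -1, -1, 1, 1, -1].
Row 7 of H: [1, -1, -1, -1, -1, -1, -1, -1].
(H·H^T)[7][7] = Σ_j H[7][j]·H[7][j] = (1)² + (-1)² + (-1)² + (-1)² + (-1)² + (-1)² + (-1)² + (-1)² = 1 + 1 + 1 + 1 + 1 + 1 + 1 + 1 = 8.
(H·H^T)[0][4] = Σ_j H[0][j]·H[4][j] = (1)·(1) + (1)·(1) + (1)·(1) + (-1)·(-1) + (1)·(-1) + (-1)·(1) + (-1)·(1) + (1)·(-1) = 1 + 1 + 1 + 1 + -1 + -1 + -1 + -1 = 0.
So rows 0 and 4 are orthogonal; the diagonal entry equals n = 8.

(7,7) entry = 8; (0,4) entry = 0.


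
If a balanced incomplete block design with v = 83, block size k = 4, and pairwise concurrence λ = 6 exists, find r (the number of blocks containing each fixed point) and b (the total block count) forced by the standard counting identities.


Any 2-(v, k, λ) BIBD satisfies two necessary conditions:
  (i)  Each point sits in r blocks, and counting incidences through any fixed point gives r(k − 1) = λ(v − 1), so r = λ(v − 1)/(k − 1).
  (ii) Total incidences bk = vr, so b = vr/k.
Step 1: r = λ(v − 1)/(k − 1) = 6·(83 − 1)/(4 − 1) = 6·82/3 = 492/3 = 164.
Step 2: b = vr/k = 83·164/4 = 13612/4 = 3403.
Check integrality: r = 164 ∈ Z ✓, b = 3403 ∈ Z ✓.
(These identities are necessary conditions: they determine r and b for any design with these parameters, but do not by themselves prove that one exists.)

r = 164, b = 3403.


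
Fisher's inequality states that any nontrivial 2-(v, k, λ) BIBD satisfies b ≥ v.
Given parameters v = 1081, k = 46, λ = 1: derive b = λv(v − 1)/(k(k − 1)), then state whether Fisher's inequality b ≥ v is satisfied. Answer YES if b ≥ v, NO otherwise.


b = λv(v − 1)/(k(k − 1)) = 1·1081·1080/(46·45) = 1167480/2070 = 564.
Compare with v = 1081: b < v, so Fisher's inequality fails.

NO


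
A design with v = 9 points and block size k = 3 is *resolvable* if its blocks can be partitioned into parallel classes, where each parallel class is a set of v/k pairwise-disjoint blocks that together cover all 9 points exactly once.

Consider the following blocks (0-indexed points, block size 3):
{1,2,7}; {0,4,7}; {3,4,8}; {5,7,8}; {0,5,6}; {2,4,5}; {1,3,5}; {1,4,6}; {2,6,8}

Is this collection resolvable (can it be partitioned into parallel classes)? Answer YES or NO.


v = 9, block size k = 3, number of blocks = 9.
For resolvability, blocks must partition into parallel classes of size v/k = 3.
Total blocks must therefore be a multiple of 3: 9 = 3·3 + 0 ⇒ divisible ✓.
Consider block {5,7,8}. The only other block(s) in the collection disjoint from it are {1,4,6} — just 1 block(s). Any parallel class containing {5,7,8} would need 2 other blocks each disjoint from it, so no parallel class of size 3 can contain {5,7,8}.
Since every block must belong to some parallel class in a resolution, the collection cannot be partitioned into parallel classes.
Resolvable? NO.

NO


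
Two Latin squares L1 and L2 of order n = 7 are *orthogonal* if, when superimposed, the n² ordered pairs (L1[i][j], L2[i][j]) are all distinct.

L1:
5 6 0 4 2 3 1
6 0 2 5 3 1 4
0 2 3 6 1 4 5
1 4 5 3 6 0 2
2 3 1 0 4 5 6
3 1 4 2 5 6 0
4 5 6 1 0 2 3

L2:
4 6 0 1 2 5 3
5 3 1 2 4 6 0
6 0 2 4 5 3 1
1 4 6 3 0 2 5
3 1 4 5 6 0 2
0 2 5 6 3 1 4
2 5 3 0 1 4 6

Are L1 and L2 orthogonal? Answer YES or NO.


Form the n² = 49 superimposed pairs (L1[i][j], L2[i][j]), row by row (rows and columns indexed from 0):
row 0: (5,4) (6,6) (0,0) (4,1) (2,2) (3,5) (1,3)
row 1: (6,5) (0,3) (2,1) (5,2) (3,4) (1,6) (4,0)
row 2: (0,6) (2,0) (3,2) (6,4) (1,5) (4,3) (5,1)
row 3: (1,1) (4,4) (5,6) (3,3) (6,0) (0,2) (2,5)
row 4: (2,3) (3,1) (1,4) (0,5) (4,6) (5,0) (6,2)
row 5: (3,0) (1,2) (4,5) (2,6) (5,3) (6,1) (0,4)
row 6: (4,2) (5,5) (6,3) (1,0) (0,1) (2,4) (3,6)
Orthogonality requires all 49 pairs distinct.
Check by first coordinate: for each symbol s of L1, list the L2 entries in the n cells where L1 = s; they must all differ.
  L1 = 0: L2 entries (in reading order) 0, 3, 6, 2, 5, 4, 1 — all 7 distinct ✓
  L1 = 1: L2 entries (in reading order) 3, 6, 5, 1, 4, 2, 0 — all 7 distinct ✓
  L1 = 2: L2 entries (in reading order) 2, 1, 0, 5, 3, 6, 4 — all 7 distinct ✓
  L1 = 3: L2 entries (in reading order) 5, 4, 2, 3, 1, 0, 6 — all 7 distinct ✓
  L1 = 4: L2 entries (in reading order) 1, 0, 3, 4, 6, 5, 2 — all 7 distinct ✓
  L1 = 5: L2 entries (in reading order) 4, 2, 1, 6, 0, 3, 5 — all 7 distinct ✓
  L1 = 6: L2 entries (in reading order) 6, 5, 4, 0, 2, 1, 3 — all 7 distinct ✓
Every symbol of L1 meets every symbol of L2 exactly once, so all 49 pairs are distinct (49 of 49).
Conclusion: YES.

YES


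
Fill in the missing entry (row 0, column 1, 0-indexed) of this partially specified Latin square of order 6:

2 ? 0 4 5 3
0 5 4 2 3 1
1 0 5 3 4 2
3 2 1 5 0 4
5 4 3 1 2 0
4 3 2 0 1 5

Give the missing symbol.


Row 0 contains symbols [0, 2, 3, 4, 5] — missing [1].
Column 1 contains symbols [0, 2, 3, 4, 5] — missing [1].
The missing symbol must appear in both missing sets; intersection = [1].
Therefore the hidden value is 1.

Missing value = 1.


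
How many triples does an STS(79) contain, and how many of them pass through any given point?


An STS(v) is a 2-(v, 3, 1) BIBD: block size k = 3, λ = 1.
Replication: r(k − 1) = λ(v − 1) ⇒ r·2 = 79 − 1 = 78 ⇒ r = 39.
Block count: b = v(v − 1)/6 = 79·78/6 = 6162/6 = 1027.

r = 39, b = 1027.


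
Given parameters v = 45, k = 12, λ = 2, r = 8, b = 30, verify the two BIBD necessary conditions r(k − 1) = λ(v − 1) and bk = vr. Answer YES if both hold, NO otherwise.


Condition (i): r(k − 1) = 8·11 = 88; λ(v − 1) = 2·44 = 88. Match? YES.
Condition (ii): bk = 30·12 = 360; vr = 45·8 = 360. Match? YES.
Both conditions hold? YES.

YES


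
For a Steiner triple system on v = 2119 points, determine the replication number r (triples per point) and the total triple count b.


An STS(v) is a 2-(v, 3, 1) BIBD: block size k = 3, λ = 1.
Replication: r(k − 1) = λ(v − 1) ⇒ r·2 = 2119 − 1 = 2118 ⇒ r = 1059.
Block count: b = v(v − 1)/6 = 2119·2118/6 = 4488042/6 = 748007.

r = 1059, b = 748007.


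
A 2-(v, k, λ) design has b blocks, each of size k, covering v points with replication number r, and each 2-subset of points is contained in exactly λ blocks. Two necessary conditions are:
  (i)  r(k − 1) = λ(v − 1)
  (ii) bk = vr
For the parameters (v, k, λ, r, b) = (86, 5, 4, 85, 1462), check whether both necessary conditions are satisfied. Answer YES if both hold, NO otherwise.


Condition (i): r(k − 1) = 85·4 = 340; λ(v − 1) = 4·85 = 340. Match? YES.
Condition (ii): bk = 1462·5 = 7310; vr = 86·85 = 7310. Match? YES.
Both conditions hold? YES.

YES


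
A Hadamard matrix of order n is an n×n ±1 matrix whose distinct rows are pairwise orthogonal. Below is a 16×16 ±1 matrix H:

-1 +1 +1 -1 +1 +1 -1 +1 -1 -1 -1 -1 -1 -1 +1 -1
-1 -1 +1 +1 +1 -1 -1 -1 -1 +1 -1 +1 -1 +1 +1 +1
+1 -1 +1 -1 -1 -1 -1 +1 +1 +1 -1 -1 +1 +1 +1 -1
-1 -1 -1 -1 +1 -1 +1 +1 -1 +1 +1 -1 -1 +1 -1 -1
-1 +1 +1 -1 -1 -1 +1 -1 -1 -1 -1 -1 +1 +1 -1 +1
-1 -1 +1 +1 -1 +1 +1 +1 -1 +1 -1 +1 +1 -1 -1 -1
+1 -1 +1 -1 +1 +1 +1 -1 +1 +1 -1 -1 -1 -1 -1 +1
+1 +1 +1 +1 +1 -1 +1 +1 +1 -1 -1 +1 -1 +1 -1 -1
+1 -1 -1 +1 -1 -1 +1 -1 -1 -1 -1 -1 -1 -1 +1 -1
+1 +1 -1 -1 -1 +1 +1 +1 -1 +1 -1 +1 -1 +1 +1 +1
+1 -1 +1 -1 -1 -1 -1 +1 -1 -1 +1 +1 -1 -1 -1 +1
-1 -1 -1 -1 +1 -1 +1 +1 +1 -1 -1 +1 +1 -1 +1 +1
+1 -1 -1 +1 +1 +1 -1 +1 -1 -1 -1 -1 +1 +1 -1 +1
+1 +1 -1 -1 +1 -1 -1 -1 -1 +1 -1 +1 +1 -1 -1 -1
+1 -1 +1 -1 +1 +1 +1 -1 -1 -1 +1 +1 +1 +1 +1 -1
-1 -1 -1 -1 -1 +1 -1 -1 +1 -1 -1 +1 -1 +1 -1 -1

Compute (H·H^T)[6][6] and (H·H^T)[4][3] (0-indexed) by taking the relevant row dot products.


Row 3 of H: [-1, -1, -1, -1, 1, -1, 1, 1, -1, 1, 1, -1, -1, 1, -1, -1].
Row 4 of H: [-1, 1, 1, -1, -1, -1, 1, -1, -1, -1, -1, -1, 1, 1, -1, 1].
Row 6 of H: [1, -1, 1, -1, 1, 1, 1, -1, 1, 1, -1, -1, -1, -1, -1, 1].
(H·H^T)[6][6] = Σ_j H[6][j]·H[6][j] = (1)² + (-1)² + (1)² + (-1)² + (1)² + (1)² + (1)² + (-1)² + (1)² + (1)² + (-1)² + (-1)² + (-1)² + (-1)² + (-1)² + (1)² = 1 + 1 + 1 + 1 + 1 + 1 + 1 + 1 + 1 + 1 + 1 + 1 + 1 + 1 + 1 + 1 = 16.
(H·H^T)[4][3] = Σ_j H[4][j]·H[3][j] = (-1)·(-1) + (1)·(-1) + (1)·(-1) + (-1)·(-1) + (-1)·(1) + (-1)·(-1) + (1)·(1) + (-1)·(1) + (-1)·(-1) + (-1)·(1) + (-1)·(1) + (-1)·(-1) + (1)·(-1) + (1)·(1) + (-1)·(-1) + (1)·(-1) = 1 + -1 + -1 + 1 + -1 + 1 + 1 + -1 + 1 + -1 + -1 + 1 + -1 + 1 + 1 + -1 = 0.
So rows 4 and 3 are orthogonal; the diagonal entry equals n = 16.

(6,6) entry = 16; (4,3) entry = 0.


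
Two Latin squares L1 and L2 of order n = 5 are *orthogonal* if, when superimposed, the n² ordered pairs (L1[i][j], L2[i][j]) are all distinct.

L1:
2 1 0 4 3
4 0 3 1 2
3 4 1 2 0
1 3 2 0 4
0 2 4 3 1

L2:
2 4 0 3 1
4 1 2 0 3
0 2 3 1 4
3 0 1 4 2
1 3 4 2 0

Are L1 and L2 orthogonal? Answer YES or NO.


Form the n² = 25 superimposed pairs (L1[i][j], L2[i][j]), row by row (rows and columns indexed from 0):
row 0: (2,2) (1,4) (0,0) (4,3) (3,1)
row 1: (4,4) (0,1) (3,2) (1,0) (2,3)
row 2: (3,0) (4,2) (1,3) (2,1) (0,4)
row 3: (1,3) (3,0) (2,1) (0,4) (4,2)
row 4: (0,1) (2,3) (4,4) (3,2) (1,0)
Orthogonality requires all 25 pairs distinct.
But the pair (1,3) repeats: cell (2,2) has L1 = 1, L2 = 3, and cell (3,0) has L1 = 1, L2 = 3.
A repeated pair means some other pair never occurs (only 15 distinct pairs out of 25), so the squares are not orthogonal.
Conclusion: NO.

NO


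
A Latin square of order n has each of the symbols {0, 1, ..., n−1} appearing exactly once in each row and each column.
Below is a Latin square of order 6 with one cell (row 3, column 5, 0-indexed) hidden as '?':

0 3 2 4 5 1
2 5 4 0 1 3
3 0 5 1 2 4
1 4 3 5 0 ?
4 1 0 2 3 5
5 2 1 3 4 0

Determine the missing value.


Row 3 contains symbols [0, 1, 3, 4, 5] — missing [2].
Column 5 contains symbols [0, 1, 3, 4, 5] — missing [2].
The missing symbol must appear in both missing sets; intersection = [2].
Therefore the hidden value is 2.

Missing value = 2.


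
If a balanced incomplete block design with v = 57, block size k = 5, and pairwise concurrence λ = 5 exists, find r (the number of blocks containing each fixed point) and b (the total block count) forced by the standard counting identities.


Any 2-(v, k, λ) BIBD satisfies two necessary conditions:
  (i)  Each point sits in r blocks, and counting incidences through any fixed point gives r(k − 1) = λ(v − 1), so r = λ(v − 1)/(k − 1).
  (ii) Total incidences bk = vr, so b = vr/k.
Step 1: r = λ(v − 1)/(k − 1) = 5·(57 − 1)/(5 − 1) = 5·56/4 = 280/4 = 70.
Step 2: b = vr/k = 57·70/5 = 3990/5 = 798.
Check integrality: r = 70 ∈ Z ✓, b = 798 ∈ Z ✓.
(These identities are necessary conditions: they determine r and b for any design with these parameters, but do not by themselves prove that one exists.)

r = 70, b = 798.


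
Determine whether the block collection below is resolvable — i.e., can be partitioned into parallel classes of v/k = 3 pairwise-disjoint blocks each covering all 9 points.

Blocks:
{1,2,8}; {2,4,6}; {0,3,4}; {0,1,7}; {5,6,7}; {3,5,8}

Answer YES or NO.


v = 9, block size k = 3, number of blocks = 6.
For resolvability, blocks must partition into parallel classes of size v/k = 3.
Total blocks must therefore be a multiple of 3: 6 = 3·2 + 0 ⇒ divisible ✓.
Greedy packing gives 2 candidate class(es). Each should be a full parallel class (size 3, covers all 9 points).
  Class 1 (3 blocks): {1,2,8}; {0,3,4}; {5,6,7}. Points covered: [0, 1, 2, 3, 4, 5, 6, 7, 8].
  Class 2 (3 blocks): {2,4,6}; {0,1,7}; {3,5,8}. Points covered: [0, 1, 2, 3, 4, 5, 6, 7, 8].
All classes full (size 3)? YES. All classes cover every point? YES.
Resolvable? YES.

YES


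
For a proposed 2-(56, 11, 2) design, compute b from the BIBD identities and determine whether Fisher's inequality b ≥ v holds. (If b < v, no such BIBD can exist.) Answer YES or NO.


b = λv(v − 1)/(k(k − 1)) = 2·56·55/(11·10) = 6160/110 = 56.
Compare with v = 56: b ≥ v, so Fisher's inequality holds.

YES


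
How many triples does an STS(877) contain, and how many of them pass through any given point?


An STS(v) is a 2-(v, 3, 1) BIBD: block size k = 3, λ = 1.
Replication: r(k − 1) = λ(v − 1) ⇒ r·2 = 877 − 1 = 876 ⇒ r = 438.
Block count: b = v(v − 1)/6 = 877·876/6 = 768252/6 = 128042.
(Check via bk = vr: 128042·3 = 384126 = 877·438 = 384126 ✓.)

r = 438, b = 128042.


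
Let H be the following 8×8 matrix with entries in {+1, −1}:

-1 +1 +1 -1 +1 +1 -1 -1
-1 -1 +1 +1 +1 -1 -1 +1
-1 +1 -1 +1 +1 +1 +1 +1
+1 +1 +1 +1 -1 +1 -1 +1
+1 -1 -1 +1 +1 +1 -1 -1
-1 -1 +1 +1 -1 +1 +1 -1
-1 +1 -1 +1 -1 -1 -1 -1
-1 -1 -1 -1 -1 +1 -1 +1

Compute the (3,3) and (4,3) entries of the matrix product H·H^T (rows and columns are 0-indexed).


Row 3 of H: [1, 1, 1, 1, -1, 1, -1, 1].
Row 4 of H: [1, -1, -1, 1, 1, 1, -1, -1].
(H·H^T)[3][3] = Σ_j H[3][j]·H[3][j] = (1)² + (1)² + (1)² + (1)² + (-1)² + (1)² + (-1)² + (1)² = 1 + 1 + 1 + 1 + 1 + 1 + 1 + 1 = 8.
(H·H^T)[4][3] = Σ_j H[4][j]·H[3][j] = (1)·(1) + (-1)·(1) + (-1)·(1) + (1)·(1) + (1)·(-1) + (1)·(1) + (-1)·(-1) + (-1)·(1) = 1 + -1 + -1 + 1 + -1 + 1 + 1 + -1 = 0.
So rows 4 and 3 are orthogonal; the diagonal entry equals n = 8.

(3,3) entry = 8; (4,3) entry = 0.


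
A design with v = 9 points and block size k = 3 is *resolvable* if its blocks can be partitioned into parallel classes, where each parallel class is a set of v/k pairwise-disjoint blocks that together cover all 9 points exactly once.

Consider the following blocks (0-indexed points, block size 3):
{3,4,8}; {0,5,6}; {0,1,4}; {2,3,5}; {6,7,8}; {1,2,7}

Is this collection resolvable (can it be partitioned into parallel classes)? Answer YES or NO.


v = 9, block size k = 3, number of blocks = 6.
For resolvability, blocks must partition into parallel classes of size v/k = 3.
Total blocks must therefore be a multiple of 3: 6 = 3·2 + 0 ⇒ divisible ✓.
Greedy packing gives 2 candidate class(es). Each should be a full parallel class (size 3, covers all 9 points).
  Class 1 (3 blocks): {3,4,8}; {0,5,6}; {1,2,7}. Points covered: [0, 1, 2, 3, 4, 5, 6, 7, 8].
  Class 2 (3 blocks): {0,1,4}; {2,3,5}; {6,7,8}. Points covered: [0, 1, 2, 3, 4, 5, 6, 7, 8].
All classes full (size 3)? YES. All classes cover every point? YES.
Resolvable? YES.

YES


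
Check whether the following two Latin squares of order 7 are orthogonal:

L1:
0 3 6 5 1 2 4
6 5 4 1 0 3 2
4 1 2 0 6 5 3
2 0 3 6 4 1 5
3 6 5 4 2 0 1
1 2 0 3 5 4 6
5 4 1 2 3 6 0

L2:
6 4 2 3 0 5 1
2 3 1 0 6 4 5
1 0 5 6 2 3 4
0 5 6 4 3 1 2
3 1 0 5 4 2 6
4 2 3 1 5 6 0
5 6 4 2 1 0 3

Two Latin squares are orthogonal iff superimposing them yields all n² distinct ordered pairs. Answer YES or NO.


Form the n² = 49 superimposed pairs (L1[i][j], L2[i][j]), row by row (rows and columns indexed from 0):
row 0: (0,6) (3,4) (6,2) (5,3) (1,0) (2,5) (4,1)
row 1: (6,2) (5,3) (4,1) (1,0) (0,6) (3,4) (2,5)
row 2: (4,1) (1,0) (2,5) (0,6) (6,2) (5,3) (3,4)
row 3: (2,0) (0,5) (3,6) (6,4) (4,3) (1,1) (5,2)
row 4: (3,3) (6,1) (5,0) (4,5) (2,4) (0,2) (1,6)
row 5: (1,4) (2,2) (0,3) (3,1) (5,5) (4,6) (6,0)
row 6: (5,5) (4,6) (1,4) (2,2) (3,1) (6,0) (0,3)
Orthogonality requires all 49 pairs distinct.
But the pair (6,2) repeats: cell (0,2) has L1 = 6, L2 = 2, and cell (1,0) has L1 = 6, L2 = 2.
A repeated pair means some other pair never occurs (only 28 distinct pairs out of 49), so the squares are not orthogonal.
Conclusion: NO.

NO


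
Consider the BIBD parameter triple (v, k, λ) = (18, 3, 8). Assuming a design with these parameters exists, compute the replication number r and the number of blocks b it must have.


Any 2-(v, k, λ) BIBD satisfies two necessary conditions:
  (i)  Each point sits in r blocks, and counting incidences through any fixed point gives r(k − 1) = λ(v − 1), so r = λ(v − 1)/(k − 1).
  (ii) Total incidences bk = vr, so b = vr/k.
Step 1: r = λ(v − 1)/(k − 1) = 8·(18 − 1)/(3 − 1) = 8·17/2 = 136/2 = 68.
Step 2: b = vr/k = 18·68/3 = 1224/3 = 408.
Check integrality: r = 68 ∈ Z ✓, b = 408 ∈ Z ✓.
(These identities are necessary conditions: they determine r and b for any design with these parameters, but do not by themselves prove that one exists.)

r = 68, b = 408.
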